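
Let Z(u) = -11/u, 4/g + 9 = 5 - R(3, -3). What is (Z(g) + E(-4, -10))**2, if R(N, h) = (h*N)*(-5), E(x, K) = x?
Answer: 273529/16 ≈ 17096.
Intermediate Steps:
R(N, h) = -5*N*h (R(N, h) = (N*h)*(-5) = -5*N*h)
g = -4/49 (g = 4/(-9 + (5 - (-5)*3*(-3))) = 4/(-9 + (5 - 1*45)) = 4/(-9 + (5 - 45)) = 4/(-9 - 40) = 4/(-49) = 4*(-1/49) = -4/49 ≈ -0.081633)
(Z(g) + E(-4, -10))**2 = (-11/(-4/49) - 4)**2 = (-11*(-49/4) - 4)**2 = (539/4 - 4)**2 = (523/4)**2 = 273529/16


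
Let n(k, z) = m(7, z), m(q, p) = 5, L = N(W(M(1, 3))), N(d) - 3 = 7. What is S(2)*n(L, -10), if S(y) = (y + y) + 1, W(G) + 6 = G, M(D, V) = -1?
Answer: 25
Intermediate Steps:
W(G) = -6 + G
N(d) = 10 (N(d) = 3 + 7 = 10)
L = 10
S(y) = 1 + 2*y (S(y) = 2*y + 1 = 1 + 2*y)
n(k, z) = 5
S(2)*n(L, -10) = (1 + 2*2)*5 = (1 + 4)*5 = 5*5 = 25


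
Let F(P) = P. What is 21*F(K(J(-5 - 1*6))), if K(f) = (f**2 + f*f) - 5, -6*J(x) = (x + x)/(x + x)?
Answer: -623/6 ≈ -103.83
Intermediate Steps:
J(x) = -1/6 (J(x) = -(x + x)/(6*(x + x)) = -2*x/(6*(2*x)) = -2*x*1/(2*x)/6 = -1/6*1 = -1/6)
K(f) = -5 + 2*f**2 (K(f) = (f**2 + f**2) - 5 = 2*f**2 - 5 = -5 + 2*f**2)
21*F(K(J(-5 - 1*6))) = 21*(-5 + 2*(-1/6)**2) = 21*(-5 + 2*(1/36)) = 21*(-5 + 1/18) = 21*(-89/18) = -623/6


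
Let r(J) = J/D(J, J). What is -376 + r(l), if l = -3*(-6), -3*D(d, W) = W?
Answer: -379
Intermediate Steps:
D(d, W) = -W/3
l = 18
r(J) = -3 (r(J) = J/((-J/3)) = J*(-3/J) = -3)
-376 + r(l) = -376 - 3 = -379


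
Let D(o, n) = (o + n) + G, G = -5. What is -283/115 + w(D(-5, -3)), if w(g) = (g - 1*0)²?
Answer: 19152/115 ≈ 166.54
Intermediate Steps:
D(o, n) = -5 + n + o (D(o, n) = (o + n) - 5 = (n + o) - 5 = -5 + n + o)
w(g) = g² (w(g) = (g + 0)² = g²)
-283/115 + w(D(-5, -3)) = -283/115 + (-5 - 3 - 5)² = -283*1/115 + (-13)² = -283/115 + 169 = 19152/115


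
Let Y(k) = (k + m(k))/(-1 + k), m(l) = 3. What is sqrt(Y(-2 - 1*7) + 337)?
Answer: 2*sqrt(2110)/5 ≈ 18.374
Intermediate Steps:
Y(k) = (3 + k)/(-1 + k) (Y(k) = (k + 3)/(-1 + k) = (3 + k)/(-1 + k))
sqrt(Y(-2 - 1*7) + 337) = sqrt((3 + (-2 - 1*7))/(-1 + (-2 - 1*7)) + 337) = sqrt((3 + (-2 - 7))/(-1 + (-2 - 7)) + 337) = sqrt((3 - 9)/(-1 - 9) + 337) = sqrt(-6/(-10) + 337) = sqrt(-1/10*(-6) + 337) = sqrt(3/5 + 337) = sqrt(1688/5) = 2*sqrt(2110)/5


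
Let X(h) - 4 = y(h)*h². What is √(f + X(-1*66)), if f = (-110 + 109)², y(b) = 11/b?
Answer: I*√721 ≈ 26.851*I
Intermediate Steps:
f = 1 (f = (-1)² = 1)
X(h) = 4 + 11*h (X(h) = 4 + (11/h)*h² = 4 + 11*h)
√(f + X(-1*66)) = √(1 + (4 + 11*(-1*66))) = √(1 + (4 + 11*(-66))) = √(1 + (4 - 726)) = √(1 - 722) = √(-721) = I*√721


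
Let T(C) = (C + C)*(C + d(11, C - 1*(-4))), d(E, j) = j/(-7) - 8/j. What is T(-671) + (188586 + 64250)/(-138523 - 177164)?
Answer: 1138755783870832/1473942603 ≈ 7.7259e+5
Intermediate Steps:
d(E, j) = -8/j - j/7 (d(E, j) = j*(-1/7) - 8/j = -j/7 - 8/j = -8/j - j/7)
T(C) = 2*C*(-4/7 - 8/(4 + C) + 6*C/7) (T(C) = (C + C)*(C + (-8/(C - 1*(-4)) - (C - 1*(-4))/7)) = (2*C)*(C + (-8/(C + 4) - (C + 4)/7)) = (2*C)*(C + (-8/(4 + C) - (4 + C)/7)) = (2*C)*(C + (-8/(4 + C) + (-4/7 - C/7))) = (2*C)*(C + (-4/7 - 8/(4 + C) - C/7)) = (2*C)*(-4/7 - 8/(4 + C) + 6*C/7) = 2*C*(-4/7 - 8/(4 + C) + 6*C/7))
T(-671) + (188586 + 64250)/(-138523 - 177164) = (4/7)*(-671)*(-36 + 3*(-671)**2 + 10*(-671))/(4 - 671) + (188586 + 64250)/(-138523 - 177164) = (4/7)*(-671)*(-36 + 3*450241 - 6710)/(-667) + 252836/(-315687) = (4/7)*(-671)*(-1/667)*(-36 + 1350723 - 6710) + 252836*(-1/315687) = (4/7)*(-671)*(-1/667)*1343977 - 252836/315687 = 3607234268/4669 - 252836/315687 = 1138755783870832/1473942603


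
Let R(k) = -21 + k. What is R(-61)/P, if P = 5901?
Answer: -82/5901 ≈ -0.013896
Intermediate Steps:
R(-61)/P = (-21 - 61)/5901 = -82*1/5901 = -82/5901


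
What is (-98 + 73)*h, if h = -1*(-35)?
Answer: -875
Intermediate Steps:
h = 35
(-98 + 73)*h = (-98 + 73)*35 = -25*35 = -875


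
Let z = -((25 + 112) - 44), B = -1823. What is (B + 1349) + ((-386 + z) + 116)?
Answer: -837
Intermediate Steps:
z = -93 (z = -(137 - 44) = -1*93 = -93)
(B + 1349) + ((-386 + z) + 116) = (-1823 + 1349) + ((-386 - 93) + 116) = -474 + (-479 + 116) = -474 - 363 = -837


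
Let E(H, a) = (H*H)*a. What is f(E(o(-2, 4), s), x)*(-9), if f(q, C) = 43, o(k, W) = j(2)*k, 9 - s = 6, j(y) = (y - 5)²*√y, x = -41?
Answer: -387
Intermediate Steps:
j(y) = √y*(-5 + y)² (j(y) = (-5 + y)²*√y = √y*(-5 + y)²)
s = 3 (s = 9 - 1*6 = 9 - 6 = 3)
o(k, W) = 9*k*√2 (o(k, W) = (√2*(-5 + 2)²)*k = (√2*(-3)²)*k = (√2*9)*k = (9*√2)*k = 9*k*√2)
E(H, a) = a*H² (E(H, a) = H²*a = a*H²)
f(E(o(-2, 4), s), x)*(-9) = 43*(-9) = -387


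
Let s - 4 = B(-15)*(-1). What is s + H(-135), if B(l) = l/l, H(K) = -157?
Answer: -154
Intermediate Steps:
B(l) = 1
s = 3 (s = 4 + 1*(-1) = 4 - 1 = 3)
s + H(-135) = 3 - 157 = -154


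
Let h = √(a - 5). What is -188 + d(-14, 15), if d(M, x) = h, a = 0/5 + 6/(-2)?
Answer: -188 + 2*I*√2 ≈ -188.0 + 2.8284*I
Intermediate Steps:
a = -3 (a = 0*(⅕) + 6*(-½) = 0 - 3 = -3)
h = 2*I*√2 (h = √(-3 - 5) = √(-8) = 2*I*√2 ≈ 2.8284*I)
d(M, x) = 2*I*√2
-188 + d(-14, 15) = -188 + 2*I*√2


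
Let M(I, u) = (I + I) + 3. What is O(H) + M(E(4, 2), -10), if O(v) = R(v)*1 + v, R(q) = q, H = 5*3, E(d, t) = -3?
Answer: 27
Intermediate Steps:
M(I, u) = 3 + 2*I (M(I, u) = 2*I + 3 = 3 + 2*I)
H = 15
O(v) = 2*v (O(v) = v*1 + v = v + v = 2*v)
O(H) + M(E(4, 2), -10) = 2*15 + (3 + 2*(-3)) = 30 + (3 - 6) = 30 - 3 = 27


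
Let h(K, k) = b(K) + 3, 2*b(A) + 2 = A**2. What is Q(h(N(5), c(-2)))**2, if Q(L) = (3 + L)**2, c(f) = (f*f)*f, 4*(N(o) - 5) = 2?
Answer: 671898241/4096 ≈ 1.6404e+5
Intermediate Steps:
b(A) = -1 + A**2/2
N(o) = 11/2 (N(o) = 5 + (1/4)*2 = 5 + 1/2 = 11/2)
c(f) = f**3 (c(f) = f**2*f = f**3)
h(K, k) = 2 + K**2/2 (h(K, k) = (-1 + K**2/2) + 3 = 2 + K**2/2)
Q(h(N(5), c(-2)))**2 = ((3 + (2 + (11/2)**2/2))**2)**2 = ((3 + (2 + (1/2)*(121/4)))**2)**2 = ((3 + (2 + 121/8))**2)**2 = ((3 + 137/8)**2)**2 = ((161/8)**2)**2 = (25921/64)**2 = 671898241/4096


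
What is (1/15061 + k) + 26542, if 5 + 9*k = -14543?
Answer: 3378634139/135549 ≈ 24926.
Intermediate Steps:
k = -14548/9 (k = -5/9 + (⅑)*(-14543) = -5/9 - 14543/9 = -14548/9 ≈ -1616.4)
(1/15061 + k) + 26542 = (1/15061 - 14548/9) + 26542 = -219107419/135549 + 26542 = 3378634139/135549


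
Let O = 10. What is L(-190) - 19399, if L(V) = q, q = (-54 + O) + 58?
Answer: -19385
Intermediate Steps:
q = 14 (q = (-54 + 10) + 58 = -44 + 58 = 14)
L(V) = 14
L(-190) - 19399 = 14 - 19399 = -19385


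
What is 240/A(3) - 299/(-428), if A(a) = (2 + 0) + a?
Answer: 20843/428 ≈ 48.699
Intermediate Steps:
A(a) = 2 + a
240/A(3) - 299/(-428) = 240/(2 + 3) - 299/(-428) = 240/5 - 299*(-1/428) = 240*(1/5) + 299/428 = 48 + 299/428 = 20843/428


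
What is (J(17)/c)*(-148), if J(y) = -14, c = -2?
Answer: -1036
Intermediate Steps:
(J(17)/c)*(-148) = -14/(-2)*(-148) = -14*(-½)*(-148) = 7*(-148) = -1036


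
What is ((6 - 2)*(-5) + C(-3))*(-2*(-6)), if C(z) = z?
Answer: -276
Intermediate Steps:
((6 - 2)*(-5) + C(-3))*(-2*(-6)) = ((6 - 2)*(-5) - 3)*(-2*(-6)) = (4*(-5) - 3)*12 = (-20 - 3)*12 = -23*12 = -276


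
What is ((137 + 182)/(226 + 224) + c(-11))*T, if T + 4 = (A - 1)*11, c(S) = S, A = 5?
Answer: -18524/45 ≈ -411.64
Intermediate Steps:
T = 40 (T = -4 + (5 - 1)*11 = -4 + 4*11 = -4 + 44 = 40)
((137 + 182)/(226 + 224) + c(-11))*T = ((137 + 182)/(226 + 224) - 11)*40 = (319/450 - 11)*40 = -4631/450*40 = -18524/45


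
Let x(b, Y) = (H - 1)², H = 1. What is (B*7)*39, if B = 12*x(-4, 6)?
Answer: 0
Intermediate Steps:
x(b, Y) = 0 (x(b, Y) = (1 - 1)² = 0² = 0)
B = 0 (B = 12*0 = 0)
(B*7)*39 = (0*7)*39 = 0*39 = 0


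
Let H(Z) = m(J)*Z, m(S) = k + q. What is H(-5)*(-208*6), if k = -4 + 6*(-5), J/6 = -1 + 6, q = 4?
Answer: -187200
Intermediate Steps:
J = 30 (J = 6*(-1 + 6) = 6*5 = 30)
k = -34 (k = -4 - 30 = -34)
m(S) = -30 (m(S) = -34 + 4 = -30)
H(Z) = -30*Z
H(-5)*(-208*6) = (-30*(-5))*(-208*6) = 150*(-1248) = -187200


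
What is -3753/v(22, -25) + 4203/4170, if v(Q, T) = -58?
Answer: 1324482/20155 ≈ 65.715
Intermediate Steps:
-3753/v(22, -25) + 4203/4170 = -3753/(-58) + 4203/4170 = -3753*(-1/58) + 4203*(1/4170) = 3753/58 + 1401/1390 = 1324482/20155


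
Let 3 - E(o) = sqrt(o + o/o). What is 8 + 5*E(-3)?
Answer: 23 - 5*I*sqrt(2) ≈ 23.0 - 7.0711*I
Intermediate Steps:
E(o) = 3 - sqrt(1 + o) (E(o) = 3 - sqrt(o + o/o) = 3 - sqrt(o + 1) = 3 - sqrt(1 + o))
8 + 5*E(-3) = 8 + 5*(3 - sqrt(1 - 3)) = 8 + 5*(3 - sqrt(-2)) = 8 + 5*(3 - I*sqrt(2)) = 8 + (15 - 5*I*sqrt(2)) = 23 - 5*I*sqrt(2)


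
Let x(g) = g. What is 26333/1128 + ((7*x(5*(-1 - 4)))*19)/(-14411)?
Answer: 383235463/16255608 ≈ 23.576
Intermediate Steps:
26333/1128 + ((7*x(5*(-1 - 4)))*19)/(-14411) = 26333/1128 + ((7*(5*(-1 - 4)))*19)/(-14411) = 26333*(1/1128) + ((7*(5*(-5)))*19)*(-1/14411) = 26333/1128 + ((7*(-25))*19)*(-1/14411) = 26333/1128 - 175*19*(-1/14411) = 26333/1128 - 3325*(-1/14411) = 26333/1128 + 3325/14411 = 383235463/16255608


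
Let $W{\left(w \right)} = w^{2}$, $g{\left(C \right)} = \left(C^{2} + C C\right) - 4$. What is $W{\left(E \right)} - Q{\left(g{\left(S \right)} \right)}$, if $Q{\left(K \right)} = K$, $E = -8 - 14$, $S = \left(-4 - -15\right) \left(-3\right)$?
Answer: $-1690$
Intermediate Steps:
$S = -33$ ($S = \left(-4 + 15\right) \left(-3\right) = 11 \left(-3\right) = -33$)
$g{\left(C \right)} = -4 + 2 C^{2}$ ($g{\left(C \right)} = \left(C^{2} + C^{2}\right) - 4 = 2 C^{2} - 4 = -4 + 2 C^{2}$)
$E = -22$
$W{\left(E \right)} - Q{\left(g{\left(S \right)} \right)} = \left(-22\right)^{2} - \left(-4 + 2 \left(-33\right)^{2}\right) = 484 - \left(-4 + 2 \cdot 1089\right) = 484 - \left(-4 + 2178\right) = 484 - 2174 = -1690$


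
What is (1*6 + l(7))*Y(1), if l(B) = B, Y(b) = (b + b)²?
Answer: 52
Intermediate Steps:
Y(b) = 4*b² (Y(b) = (2*b)² = 4*b²)
(1*6 + l(7))*Y(1) = (1*6 + 7)*(4*1²) = (6 + 7)*(4*1) = 13*4 = 52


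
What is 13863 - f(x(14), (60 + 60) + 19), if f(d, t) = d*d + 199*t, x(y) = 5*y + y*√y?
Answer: -21442 - 1960*√14 ≈ -28776.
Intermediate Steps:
x(y) = y^(3/2) + 5*y (x(y) = 5*y + y^(3/2) = y^(3/2) + 5*y)
f(d, t) = d² + 199*t
13863 - f(x(14), (60 + 60) + 19) = 13863 - ((14^(3/2) + 5*14)² + 199*((60 + 60) + 19)) = 13863 - ((14*√14 + 70)² + 199*(120 + 19)) = 13863 - ((70 + 14*√14)² + 199*139) = 13863 - ((70 + 14*√14)² + 27661) = 13863 - (27661 + (70 + 14*√14)²) = 13863 + (-27661 - (70 + 14*√14)²) = -13798 - (70 + 14*√14)²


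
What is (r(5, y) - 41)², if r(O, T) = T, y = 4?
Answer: 1369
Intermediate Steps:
(r(5, y) - 41)² = (4 - 41)² = (-37)² = 1369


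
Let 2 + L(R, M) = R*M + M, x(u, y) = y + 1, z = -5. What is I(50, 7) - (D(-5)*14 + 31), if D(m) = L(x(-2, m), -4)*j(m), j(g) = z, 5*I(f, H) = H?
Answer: 3352/5 ≈ 670.40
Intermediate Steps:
I(f, H) = H/5
x(u, y) = 1 + y
L(R, M) = -2 + M + M*R (L(R, M) = -2 + (R*M + M) = -2 + (M*R + M) = -2 + (M + M*R) = -2 + M + M*R)
j(g) = -5
D(m) = 50 + 20*m (D(m) = (-2 - 4 - 4*(1 + m))*(-5) = (-2 - 4 + (-4 - 4*m))*(-5) = (-10 - 4*m)*(-5) = 50 + 20*m)
I(50, 7) - (D(-5)*14 + 31) = (⅕)*7 - ((50 + 20*(-5))*14 + 31) = 7/5 - ((50 - 100)*14 + 31) = 7/5 - (-50*14 + 31) = 7/5 - (-700 + 31) = 7/5 - 1*(-669) = 7/5 + 669 = 3352/5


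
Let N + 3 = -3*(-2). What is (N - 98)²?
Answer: 9025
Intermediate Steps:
N = 3 (N = -3 - 3*(-2) = -3 + 6 = 3)
(N - 98)² = (3 - 98)² = (-95)² = 9025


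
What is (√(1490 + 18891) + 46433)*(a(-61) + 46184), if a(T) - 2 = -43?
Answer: 2142557919 + 46143*√20381 ≈ 2.1491e+9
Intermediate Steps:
a(T) = -41 (a(T) = 2 - 43 = -41)
(√(1490 + 18891) + 46433)*(a(-61) + 46184) = (√(1490 + 18891) + 46433)*(-41 + 46184) = (√20381 + 46433)*46143 = (46433 + √20381)*46143 = 2142557919 + 46143*√20381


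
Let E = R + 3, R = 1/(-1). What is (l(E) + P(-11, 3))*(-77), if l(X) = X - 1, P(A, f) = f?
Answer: -308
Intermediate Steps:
R = -1
E = 2 (E = -1 + 3 = 2)
l(X) = -1 + X
(l(E) + P(-11, 3))*(-77) = ((-1 + 2) + 3)*(-77) = (1 + 3)*(-77) = 4*(-77) = -308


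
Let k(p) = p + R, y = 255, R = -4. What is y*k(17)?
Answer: 3315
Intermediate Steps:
k(p) = -4 + p (k(p) = p - 4 = -4 + p)
y*k(17) = 255*(-4 + 17) = 255*13 = 3315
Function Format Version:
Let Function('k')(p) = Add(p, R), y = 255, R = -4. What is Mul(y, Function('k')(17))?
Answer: 3315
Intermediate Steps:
Function('k')(p) = Add(-4, p) (Function('k')(p) = Add(p, -4) = Add(-4, p))
Mul(y, Function('k')(17)) = Mul(255, Add(-4, 17)) = Mul(255, 13) = 3315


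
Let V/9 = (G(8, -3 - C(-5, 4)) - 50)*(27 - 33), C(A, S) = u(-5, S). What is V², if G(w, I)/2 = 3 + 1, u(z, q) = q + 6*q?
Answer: 5143824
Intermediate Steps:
u(z, q) = 7*q
C(A, S) = 7*S
G(w, I) = 8 (G(w, I) = 2*(3 + 1) = 2*4 = 8)
V = 2268 (V = 9*((8 - 50)*(27 - 33)) = 9*(-42*(-6)) = 9*252 = 2268)
V² = 2268² = 5143824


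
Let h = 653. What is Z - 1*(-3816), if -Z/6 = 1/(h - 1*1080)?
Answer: 1629438/427 ≈ 3816.0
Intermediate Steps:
Z = 6/427 (Z = -6/(653 - 1*1080) = -6/(653 - 1080) = -6/(-427) = -6*(-1/427) = 6/427 ≈ 0.014052)
Z - 1*(-3816) = 6/427 - 1*(-3816) = 6/427 + 3816 = 1629438/427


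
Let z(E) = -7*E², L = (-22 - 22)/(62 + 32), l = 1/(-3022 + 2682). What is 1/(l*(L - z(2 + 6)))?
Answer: -7990/10517 ≈ -0.75972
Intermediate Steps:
l = -1/340 (l = 1/(-340) = -1/340 ≈ -0.0029412)
L = -22/47 (L = -44/94 = -44*1/94 = -22/47 ≈ -0.46809)
1/(l*(L - z(2 + 6))) = 1/(-(-22/47 - (-7)*(2 + 6)²)/340) = 1/(-(-22/47 - (-7)*8²)/340) = 1/(-(-22/47 - (-7)*64)/340) = 1/(-(-22/47 - 1*(-448))/340) = 1/(-(-22/47 + 448)/340) = 1/(-1/340*21034/47) = 1/(-10517/7990) = -7990/10517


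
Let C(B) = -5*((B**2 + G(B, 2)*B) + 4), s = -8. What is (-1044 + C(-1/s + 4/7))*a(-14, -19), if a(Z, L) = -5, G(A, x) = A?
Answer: 8379785/1568 ≈ 5344.3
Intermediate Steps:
C(B) = -20 - 10*B**2 (C(B) = -5*((B**2 + B*B) + 4) = -5*((B**2 + B**2) + 4) = -5*(2*B**2 + 4) = -5*(4 + 2*B**2) = -20 - 10*B**2)
(-1044 + C(-1/s + 4/7))*a(-14, -19) = (-1044 + (-20 - 10*(-1/(-8) + 4/7)**2))*(-5) = (-1044 + (-20 - 10*(-1*(-1/8) + 4*(1/7))**2))*(-5) = (-1044 + (-20 - 10*(1/8 + 4/7)**2))*(-5) = (-1044 + (-20 - 10*(39/56)**2))*(-5) = (-1044 + (-20 - 10*1521/3136))*(-5) = (-1044 + (-20 - 7605/1568))*(-5) = (-1044 - 38965/1568)*(-5) = -1675957/1568*(-5) = 8379785/1568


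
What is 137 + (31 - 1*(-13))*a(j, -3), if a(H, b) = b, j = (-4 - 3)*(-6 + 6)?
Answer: 5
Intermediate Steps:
j = 0 (j = -7*0 = 0)
137 + (31 - 1*(-13))*a(j, -3) = 137 + (31 - 1*(-13))*(-3) = 137 + (31 + 13)*(-3) = 137 + 44*(-3) = 137 - 132 = 5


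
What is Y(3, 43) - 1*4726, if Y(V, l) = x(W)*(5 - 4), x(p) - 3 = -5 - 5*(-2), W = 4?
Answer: -4718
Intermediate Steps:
x(p) = 8 (x(p) = 3 + (-5 - 5*(-2)) = 3 + (-5 + 10) = 3 + 5 = 8)
Y(V, l) = 8 (Y(V, l) = 8*(5 - 4) = 8*1 = 8)
Y(3, 43) - 1*4726 = 8 - 1*4726 = 8 - 4726 = -4718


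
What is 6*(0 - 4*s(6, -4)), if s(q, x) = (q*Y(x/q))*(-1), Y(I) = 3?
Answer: 432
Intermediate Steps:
s(q, x) = -3*q (s(q, x) = (q*3)*(-1) = (3*q)*(-1) = -3*q)
6*(0 - 4*s(6, -4)) = 6*(0 - (-12)*6) = 6*(0 - 4*(-18)) = 6*(0 + 72) = 6*72 = 432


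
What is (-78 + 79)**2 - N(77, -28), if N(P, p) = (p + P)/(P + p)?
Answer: 0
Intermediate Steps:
N(P, p) = 1 (N(P, p) = (P + p)/(P + p) = 1)
(-78 + 79)**2 - N(77, -28) = (-78 + 79)**2 - 1*1 = 1**2 - 1 = 1 - 1 = 0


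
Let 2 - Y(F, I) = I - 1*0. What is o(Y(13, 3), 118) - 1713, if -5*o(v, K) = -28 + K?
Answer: -1731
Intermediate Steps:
Y(F, I) = 2 - I (Y(F, I) = 2 - (I - 1*0) = 2 - (I + 0) = 2 - I)
o(v, K) = 28/5 - K/5 (o(v, K) = -(-28 + K)/5 = 28/5 - K/5)
o(Y(13, 3), 118) - 1713 = (28/5 - ⅕*118) - 1713 = (28/5 - 118/5) - 1713 = -18 - 1713 = -1731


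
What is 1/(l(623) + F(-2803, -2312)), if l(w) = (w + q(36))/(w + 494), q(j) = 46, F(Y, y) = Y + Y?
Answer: -1117/6261233 ≈ -0.00017840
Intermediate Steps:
F(Y, y) = 2*Y
l(w) = (46 + w)/(494 + w) (l(w) = (w + 46)/(w + 494) = (46 + w)/(494 + w))
1/(l(623) + F(-2803, -2312)) = 1/((46 + 623)/(494 + 623) + 2*(-2803)) = 1/(669/1117 - 5606) = 1/(-6261233/1117) = -1117/6261233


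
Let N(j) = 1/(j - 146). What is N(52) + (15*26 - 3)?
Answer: 36377/94 ≈ 386.99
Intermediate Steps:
N(j) = 1/(-146 + j)
N(52) + (15*26 - 3) = 1/(-146 + 52) + (15*26 - 3) = 1/(-94) + (390 - 3) = -1/94 + 387 = 36377/94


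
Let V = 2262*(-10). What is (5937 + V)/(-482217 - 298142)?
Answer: 16683/780359 ≈ 0.021379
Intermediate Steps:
V = -22620
(5937 + V)/(-482217 - 298142) = (5937 - 22620)/(-482217 - 298142) = -16683/(-780359) = -16683*(-1/780359) = 16683/780359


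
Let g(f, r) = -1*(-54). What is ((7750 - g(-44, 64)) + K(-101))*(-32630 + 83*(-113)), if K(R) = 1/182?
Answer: -58840872057/182 ≈ -3.2330e+8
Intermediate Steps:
g(f, r) = 54
K(R) = 1/182
((7750 - g(-44, 64)) + K(-101))*(-32630 + 83*(-113)) = ((7750 - 1*54) + 1/182)*(-32630 + 83*(-113)) = ((7750 - 54) + 1/182)*(-32630 - 9379) = (7696 + 1/182)*(-42009) = (1400673/182)*(-42009) = -58840872057/182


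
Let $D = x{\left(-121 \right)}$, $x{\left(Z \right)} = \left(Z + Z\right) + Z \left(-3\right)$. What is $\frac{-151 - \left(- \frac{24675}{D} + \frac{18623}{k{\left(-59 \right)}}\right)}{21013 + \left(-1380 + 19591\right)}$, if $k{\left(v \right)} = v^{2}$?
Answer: $\frac{20038941}{16521188024} \approx 0.0012129$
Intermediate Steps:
$x{\left(Z \right)} = - Z$ ($x{\left(Z \right)} = 2 Z - 3 Z = - Z$)
$D = 121$ ($D = \left(-1\right) \left(-121\right) = 121$)
$\frac{-151 - \left(- \frac{24675}{D} + \frac{18623}{k{\left(-59 \right)}}\right)}{21013 + \left(-1380 + 19591\right)} = \frac{-151 + \left(- \frac{18623}{\left(-59\right)^{2}} + \frac{24675}{121}\right)}{21013 + \left(-1380 + 19591\right)} = \frac{-151 + \left(- \frac{18623}{3481} + 24675 \cdot \frac{1}{121}\right)}{21013 + 18211} = \frac{-151 + \left(\left(-18623\right) \frac{1}{3481} + \frac{24675}{121}\right)}{39224} = \left(-151 + \left(- \frac{18623}{3481} + \frac{24675}{121}\right)\right) \frac{1}{39224} = \left(-151 + \frac{83640292}{421201}\right) \frac{1}{39224} = \frac{20038941}{421201} \cdot \frac{1}{39224} = \frac{20038941}{16521188024}$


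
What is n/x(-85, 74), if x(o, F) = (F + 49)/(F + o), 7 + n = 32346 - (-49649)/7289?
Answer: -864484940/298849 ≈ -2892.7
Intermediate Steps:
n = 235768620/7289 (n = -7 + (32346 - (-49649)/7289) = -7 + (32346 - 1*(-49649/7289)) = -7 + (32346 + 49649/7289) = -7 + 235819643/7289 = 235768620/7289 ≈ 32346.)
x(o, F) = (49 + F)/(F + o)
n/x(-85, 74) = 235768620/(7289*(((49 + 74)/(74 - 85)))) = 235768620/(7289*((123/(-11)))) = 235768620/(7289*((-1/11*123))) = 235768620/(7289*(-123/11)) = (235768620/7289)*(-11/123) = -864484940/298849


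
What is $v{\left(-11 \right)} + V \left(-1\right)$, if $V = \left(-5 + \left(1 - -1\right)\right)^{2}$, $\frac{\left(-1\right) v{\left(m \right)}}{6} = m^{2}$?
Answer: $-735$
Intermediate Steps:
$v{\left(m \right)} = - 6 m^{2}$
$V = 9$ ($V = \left(-5 + \left(1 + 1\right)\right)^{2} = \left(-5 + 2\right)^{2} = \left(-3\right)^{2} = 9$)
$v{\left(-11 \right)} + V \left(-1\right) = - 6 \left(-11\right)^{2} + 9 \left(-1\right) = \left(-6\right) 121 - 9 = -726 - 9 = -735$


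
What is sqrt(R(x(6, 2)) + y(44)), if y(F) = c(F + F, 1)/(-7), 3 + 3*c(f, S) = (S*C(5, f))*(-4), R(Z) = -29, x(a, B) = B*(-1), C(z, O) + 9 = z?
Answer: I*sqrt(13062)/21 ≈ 5.4423*I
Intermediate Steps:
C(z, O) = -9 + z
x(a, B) = -B
c(f, S) = -1 + 16*S/3 (c(f, S) = -1 + ((S*(-9 + 5))*(-4))/3 = -1 + ((S*(-4))*(-4))/3 = -1 + (-4*S*(-4))/3 = -1 + (16*S)/3 = -1 + 16*S/3)
y(F) = -13/21 (y(F) = (-1 + (16/3)*1)/(-7) = (-1 + 16/3)*(-1/7) = (13/3)*(-1/7) = -13/21)
sqrt(R(x(6, 2)) + y(44)) = sqrt(-29 - 13/21) = sqrt(-622/21) = I*sqrt(13062)/21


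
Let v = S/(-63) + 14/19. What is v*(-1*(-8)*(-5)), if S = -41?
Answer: -66440/1197 ≈ -55.505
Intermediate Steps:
v = 1661/1197 (v = -41/(-63) + 14/19 = -41*(-1/63) + 14*(1/19) = 41/63 + 14/19 = 1661/1197 ≈ 1.3876)
v*(-1*(-8)*(-5)) = 1661*(-1*(-8)*(-5))/1197 = 1661*(8*(-5))/1197 = (1661/1197)*(-40) = -66440/1197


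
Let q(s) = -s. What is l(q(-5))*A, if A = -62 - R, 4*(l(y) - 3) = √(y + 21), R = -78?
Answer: 48 + 4*√26 ≈ 68.396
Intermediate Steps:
l(y) = 3 + √(21 + y)/4 (l(y) = 3 + √(y + 21)/4 = 3 + √(21 + y)/4)
A = 16 (A = -62 - 1*(-78) = -62 + 78 = 16)
l(q(-5))*A = (3 + √(21 - 1*(-5))/4)*16 = (3 + √(21 + 5)/4)*16 = (3 + √26/4)*16 = 48 + 4*√26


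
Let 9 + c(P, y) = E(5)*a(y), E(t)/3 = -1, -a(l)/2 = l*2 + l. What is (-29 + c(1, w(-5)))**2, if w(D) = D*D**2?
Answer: 5234944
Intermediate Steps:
a(l) = -6*l (a(l) = -2*(l*2 + l) = -2*(2*l + l) = -6*l)
E(t) = -3 (E(t) = 3*(-1) = -3)
w(D) = D**3
c(P, y) = -9 + 18*y (c(P, y) = -9 - (-18)*y = -9 + 18*y)
(-29 + c(1, w(-5)))**2 = (-29 + (-9 + 18*(-5)**3))**2 = (-29 + (-9 + 18*(-125)))**2 = (-29 + (-9 - 2250))**2 = (-29 - 2259)**2 = (-2288)**2 = 5234944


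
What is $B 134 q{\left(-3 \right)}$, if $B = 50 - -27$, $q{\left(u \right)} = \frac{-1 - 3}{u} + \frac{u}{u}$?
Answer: $\frac{72226}{3} \approx 24075.0$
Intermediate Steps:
$q{\left(u \right)} = 1 - \frac{4}{u}$ ($q{\left(u \right)} = \frac{-1 - 3}{u} + 1 = - \frac{4}{u} + 1 = 1 - \frac{4}{u}$)
$B = 77$ ($B = 50 + 27 = 77$)
$B 134 q{\left(-3 \right)} = 77 \cdot 134 \frac{-4 - 3}{-3} = 10318 \left(\left(- \frac{1}{3}\right) \left(-7\right)\right) = 10318 \cdot \frac{7}{3} = \frac{72226}{3}$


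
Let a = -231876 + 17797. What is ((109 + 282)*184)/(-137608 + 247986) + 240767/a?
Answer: -5586840175/11814805931 ≈ -0.47287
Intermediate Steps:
a = -214079
((109 + 282)*184)/(-137608 + 247986) + 240767/a = ((109 + 282)*184)/(-137608 + 247986) + 240767/(-214079) = (391*184)/110378 + 240767*(-1/214079) = 71944*(1/110378) - 240767/214079 = 35972/55189 - 240767/214079 = -5586840175/11814805931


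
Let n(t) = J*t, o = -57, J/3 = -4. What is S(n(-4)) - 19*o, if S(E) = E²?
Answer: 3387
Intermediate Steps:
J = -12 (J = 3*(-4) = -12)
n(t) = -12*t
S(n(-4)) - 19*o = (-12*(-4))² - 19*(-57) = 48² + 1083 = 2304 + 1083 = 3387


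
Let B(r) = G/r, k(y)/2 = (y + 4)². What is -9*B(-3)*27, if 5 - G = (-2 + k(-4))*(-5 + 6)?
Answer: 567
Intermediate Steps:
k(y) = 2*(4 + y)² (k(y) = 2*(y + 4)² = 2*(4 + y)²)
G = 7 (G = 5 - (-2 + 2*(4 - 4)²)*(-5 + 6) = 5 - (-2 + 2*0²) = 5 - (-2 + 2*0) = 5 - (-2 + 0) = 5 - (-2) = 5 - 1*(-2) = 5 + 2 = 7)
B(r) = 7/r
-9*B(-3)*27 = -63/(-3)*27 = -63*(-1)/3*27 = -9*(-7/3)*27 = 21*27 = 567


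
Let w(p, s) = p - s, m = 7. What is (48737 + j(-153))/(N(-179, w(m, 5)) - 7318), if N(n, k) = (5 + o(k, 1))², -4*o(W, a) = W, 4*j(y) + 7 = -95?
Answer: -194846/29191 ≈ -6.6749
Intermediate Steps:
j(y) = -51/2 (j(y) = -7/4 + (¼)*(-95) = -7/4 - 95/4 = -51/2)
o(W, a) = -W/4
N(n, k) = (5 - k/4)²
(48737 + j(-153))/(N(-179, w(m, 5)) - 7318) = (48737 - 51/2)/((-20 + (7 - 1*5))²/16 - 7318) = 97423/(2*((-20 + (7 - 5))²/16 - 7318)) = 97423/(2*((-20 + 2)²/16 - 7318)) = 97423/(2*((1/16)*(-18)² - 7318)) = 97423/(2*((1/16)*324 - 7318)) = 97423/(2*(81/4 - 7318)) = 97423/(2*(-29191/4)) = (97423/2)*(-4/29191) = -194846/29191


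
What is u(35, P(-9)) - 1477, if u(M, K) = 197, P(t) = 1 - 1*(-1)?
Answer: -1280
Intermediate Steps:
P(t) = 2 (P(t) = 1 + 1 = 2)
u(35, P(-9)) - 1477 = 197 - 1477 = -1280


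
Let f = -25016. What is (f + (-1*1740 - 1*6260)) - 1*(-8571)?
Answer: -24445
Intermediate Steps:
(f + (-1*1740 - 1*6260)) - 1*(-8571) = (-25016 + (-1*1740 - 1*6260)) - 1*(-8571) = (-25016 + (-1740 - 6260)) + 8571 = (-25016 - 8000) + 8571 = -33016 + 8571 = -24445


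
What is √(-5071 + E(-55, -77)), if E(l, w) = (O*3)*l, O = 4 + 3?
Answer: I*√6226 ≈ 78.905*I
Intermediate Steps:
O = 7
E(l, w) = 21*l (E(l, w) = (7*3)*l = 21*l)
√(-5071 + E(-55, -77)) = √(-5071 + 21*(-55)) = √(-5071 - 1155) = √(-6226) = I*√6226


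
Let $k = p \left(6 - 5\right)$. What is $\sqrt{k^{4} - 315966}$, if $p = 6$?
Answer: $i \sqrt{314670} \approx 560.95 i$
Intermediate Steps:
$k = 6$ ($k = 6 \left(6 - 5\right) = 6 \cdot 1 = 6$)
$\sqrt{k^{4} - 315966} = \sqrt{6^{4} - 315966} = \sqrt{1296 - 315966} = \sqrt{-314670} = i \sqrt{314670}$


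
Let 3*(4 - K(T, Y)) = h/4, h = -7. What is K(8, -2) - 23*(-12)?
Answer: 3367/12 ≈ 280.58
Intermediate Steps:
K(T, Y) = 55/12 (K(T, Y) = 4 - (-7)/(3*4) = 4 - ⅓*(-7/4) = 4 + 7/12 = 55/12)
K(8, -2) - 23*(-12) = 55/12 - 23*(-12) = 55/12 + 276 = 3367/12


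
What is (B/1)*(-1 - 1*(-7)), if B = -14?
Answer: -84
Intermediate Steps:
(B/1)*(-1 - 1*(-7)) = (-14/1)*(-1 - 1*(-7)) = (-14*1)*(-1 + 7) = -14*6 = -84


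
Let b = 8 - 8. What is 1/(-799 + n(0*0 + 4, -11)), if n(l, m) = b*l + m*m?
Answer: -1/678 ≈ -0.0014749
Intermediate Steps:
b = 0
n(l, m) = m² (n(l, m) = 0*l + m*m = 0 + m² = m²)
1/(-799 + n(0*0 + 4, -11)) = 1/(-799 + (-11)²) = 1/(-799 + 121) = 1/(-678) = -1/678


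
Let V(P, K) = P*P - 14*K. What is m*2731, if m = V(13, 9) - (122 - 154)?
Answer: 204825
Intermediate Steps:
V(P, K) = P² - 14*K
m = 75 (m = (13² - 14*9) - (122 - 154) = (169 - 126) - 1*(-32) = 43 + 32 = 75)
m*2731 = 75*2731 = 204825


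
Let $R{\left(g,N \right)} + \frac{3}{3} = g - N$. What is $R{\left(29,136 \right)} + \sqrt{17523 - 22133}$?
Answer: $-108 + i \sqrt{4610} \approx -108.0 + 67.897 i$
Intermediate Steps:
$R{\left(g,N \right)} = -1 + g - N$ ($R{\left(g,N \right)} = -1 - \left(N - g\right) = -1 + g - N$)
$R{\left(29,136 \right)} + \sqrt{17523 - 22133} = \left(-1 + 29 - 136\right) + \sqrt{17523 - 22133} = \left(-1 + 29 - 136\right) + \sqrt{-4610} = -108 + i \sqrt{4610}$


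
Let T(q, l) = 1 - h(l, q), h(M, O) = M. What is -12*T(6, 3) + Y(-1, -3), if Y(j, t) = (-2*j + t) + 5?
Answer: 28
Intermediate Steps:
Y(j, t) = 5 + t - 2*j (Y(j, t) = (t - 2*j) + 5 = 5 + t - 2*j)
T(q, l) = 1 - l
-12*T(6, 3) + Y(-1, -3) = -12*(1 - 1*3) + (5 - 3 - 2*(-1)) = -12*(1 - 3) + (5 - 3 + 2) = -12*(-2) + 4 = 24 + 4 = 28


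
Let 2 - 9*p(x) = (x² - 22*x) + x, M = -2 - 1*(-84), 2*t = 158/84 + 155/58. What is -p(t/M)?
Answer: -25758820331/89776938384 ≈ -0.28692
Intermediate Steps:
t = 2773/1218 (t = (158/84 + 155/58)/2 = (158*(1/84) + 155*(1/58))/2 = (79/42 + 155/58)/2 = (½)*(2773/609) = 2773/1218 ≈ 2.2767)
M = 82 (M = -2 + 84 = 82)
p(x) = 2/9 - x²/9 + 7*x/3 (p(x) = 2/9 - ((x² - 22*x) + x)/9 = 2/9 - (x² - 21*x)/9 = 2/9 + (-x²/9 + 7*x/3) = 2/9 - x²/9 + 7*x/3)
-p(t/M) = -(2/9 - ((2773/1218)/82)²/9 + 7*((2773/1218)/82)/3) = -(2/9 - ((2773/1218)*(1/82))²/9 + 7*((2773/1218)*(1/82))/3) = -(2/9 - (2773/99876)²/9 + (7/3)*(2773/99876)) = -(2/9 - ⅑*7689529/9975215376 + 2773/42804) = -(2/9 - 7689529/89776938384 + 2773/42804) = -1*25758820331/89776938384 = -25758820331/89776938384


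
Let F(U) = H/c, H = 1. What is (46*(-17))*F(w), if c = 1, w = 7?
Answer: -782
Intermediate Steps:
F(U) = 1 (F(U) = 1/1 = 1*1 = 1)
(46*(-17))*F(w) = (46*(-17))*1 = -782*1 = -782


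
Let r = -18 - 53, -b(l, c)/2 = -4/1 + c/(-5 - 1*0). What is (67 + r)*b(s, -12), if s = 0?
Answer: -64/5 ≈ -12.800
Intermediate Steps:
b(l, c) = 8 + 2*c/5 (b(l, c) = -2*(-4/1 + c/(-5 - 1*0)) = -2*(-4*1 + c/(-5 + 0)) = -2*(-4 + c/(-5)) = -2*(-4 + c*(-1/5)) = -2*(-4 - c/5) = 8 + 2*c/5)
r = -71
(67 + r)*b(s, -12) = (67 - 71)*(8 + (2/5)*(-12)) = -4*(8 - 24/5) = -4*16/5 = -64/5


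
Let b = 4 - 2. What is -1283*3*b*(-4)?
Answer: 30792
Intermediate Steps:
b = 2
-1283*3*b*(-4) = -1283*3*2*(-4) = -7698*(-4) = -1283*(-24) = 30792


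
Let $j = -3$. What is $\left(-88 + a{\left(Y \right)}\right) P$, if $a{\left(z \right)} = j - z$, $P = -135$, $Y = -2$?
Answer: $12015$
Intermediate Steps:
$a{\left(z \right)} = -3 - z$
$\left(-88 + a{\left(Y \right)}\right) P = \left(-88 - 1\right) \left(-135\right) = \left(-89\right) \left(-135\right) = 12015$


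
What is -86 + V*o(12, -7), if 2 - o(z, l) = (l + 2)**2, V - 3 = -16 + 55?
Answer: -1052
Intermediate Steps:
V = 42 (V = 3 + (-16 + 55) = 3 + 39 = 42)
o(z, l) = 2 - (2 + l)**2 (o(z, l) = 2 - (l + 2)**2 = 2 - (2 + l)**2)
-86 + V*o(12, -7) = -86 + 42*(2 - (2 - 7)**2) = -86 + 42*(2 - 1*(-5)**2) = -86 + 42*(2 - 1*25) = -86 + 42*(2 - 25) = -86 + 42*(-23) = -86 - 966 = -1052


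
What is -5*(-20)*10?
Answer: 1000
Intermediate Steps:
-5*(-20)*10 = 100*10 = 1000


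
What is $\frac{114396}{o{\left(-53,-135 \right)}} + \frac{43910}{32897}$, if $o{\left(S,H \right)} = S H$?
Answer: $\frac{1359153754}{78459345} \approx 17.323$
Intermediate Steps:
$o{\left(S,H \right)} = H S$
$\frac{114396}{o{\left(-53,-135 \right)}} + \frac{43910}{32897} = \frac{114396}{\left(-135\right) \left(-53\right)} + \frac{43910}{32897} = \frac{114396}{7155} + 43910 \cdot \frac{1}{32897} = 114396 \cdot \frac{1}{7155} + \frac{43910}{32897} = \frac{38132}{2385} + \frac{43910}{32897} = \frac{1359153754}{78459345}$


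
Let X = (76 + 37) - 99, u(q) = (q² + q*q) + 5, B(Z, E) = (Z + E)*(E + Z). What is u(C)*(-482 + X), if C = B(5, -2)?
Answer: -78156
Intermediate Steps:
B(Z, E) = (E + Z)² (B(Z, E) = (E + Z)*(E + Z) = (E + Z)²)
C = 9 (C = (-2 + 5)² = 3² = 9)
u(q) = 5 + 2*q² (u(q) = (q² + q²) + 5 = 2*q² + 5 = 5 + 2*q²)
X = 14 (X = 113 - 99 = 14)
u(C)*(-482 + X) = (5 + 2*9²)*(-482 + 14) = (5 + 2*81)*(-468) = (5 + 162)*(-468) = 167*(-468) = -78156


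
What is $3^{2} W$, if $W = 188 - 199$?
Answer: $-99$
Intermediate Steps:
$W = -11$
$3^{2} W = 3^{2} \left(-11\right) = 9 \left(-11\right) = -99$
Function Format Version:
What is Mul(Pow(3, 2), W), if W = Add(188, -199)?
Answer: -99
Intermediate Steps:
W = -11
Mul(Pow(3, 2), W) = Mul(Pow(3, 2), -11) = Mul(9, -11) = -99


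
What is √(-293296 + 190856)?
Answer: 2*I*√25610 ≈ 320.06*I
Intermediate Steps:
√(-293296 + 190856) = √(-102440) = 2*I*√25610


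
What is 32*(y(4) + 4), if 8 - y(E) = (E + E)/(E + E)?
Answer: 352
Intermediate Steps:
y(E) = 7 (y(E) = 8 - (E + E)/(E + E) = 8 - 2*E/(2*E) = 8 - 2*E*1/(2*E) = 8 - 1*1 = 8 - 1 = 7)
32*(y(4) + 4) = 32*(7 + 4) = 32*11 = 352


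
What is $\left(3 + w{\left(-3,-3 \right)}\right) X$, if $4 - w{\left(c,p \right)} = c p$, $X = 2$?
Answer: $-4$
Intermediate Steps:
$w{\left(c,p \right)} = 4 - c p$
$\left(3 + w{\left(-3,-3 \right)}\right) X = \left(3 + \left(4 - \left(-3\right) \left(-3\right)\right)\right) 2 = \left(3 + \left(4 - 9\right)\right) 2 = \left(3 - 5\right) 2 = \left(-2\right) 2 = -4$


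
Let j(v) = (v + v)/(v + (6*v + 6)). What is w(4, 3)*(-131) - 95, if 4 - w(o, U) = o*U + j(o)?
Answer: 16725/17 ≈ 983.82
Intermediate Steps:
j(v) = 2*v/(6 + 7*v) (j(v) = (2*v)/(v + (6 + 6*v)) = (2*v)/(6 + 7*v) = 2*v/(6 + 7*v))
w(o, U) = 4 - U*o - 2*o/(6 + 7*o) (w(o, U) = 4 - (o*U + 2*o/(6 + 7*o)) = 4 - (U*o + 2*o/(6 + 7*o)) = 4 + (-U*o - 2*o/(6 + 7*o)) = 4 - U*o - 2*o/(6 + 7*o))
w(4, 3)*(-131) - 95 = ((-2*4 + (4 - 1*3*4)*(6 + 7*4))/(6 + 7*4))*(-131) - 95 = ((-8 + (4 - 12)*(6 + 28))/(6 + 28))*(-131) - 95 = ((-8 - 8*34)/34)*(-131) - 95 = ((-8 - 272)/34)*(-131) - 95 = ((1/34)*(-280))*(-131) - 95 = -140/17*(-131) - 95 = 18340/17 - 95 = 16725/17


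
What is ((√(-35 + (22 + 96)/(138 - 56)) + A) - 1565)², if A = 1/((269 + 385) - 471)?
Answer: 3362836371812/1373049 - 2291152*I*√3526/7503 ≈ 2.4492e+6 - 18133.0*I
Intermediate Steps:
A = 1/183 (A = 1/(654 - 471) = 1/183 ≈ 0.0054645)
((√(-35 + (22 + 96)/(138 - 56)) + A) - 1565)² = ((√(-35 + (22 + 96)/(138 - 56)) + 1/183) - 1565)² = ((√(-35 + 118/82) + 1/183) - 1565)² = ((√(-35 + 118*(1/82)) + 1/183) - 1565)² = ((√(-35 + 59/41) + 1/183) - 1565)² = ((√(-1376/41) + 1/183) - 1565)² = ((4*I*√3526/41 + 1/183) - 1565)² = ((1/183 + 4*I*√3526/41) - 1565)² = (-286394/183 + 4*I*√3526/41)²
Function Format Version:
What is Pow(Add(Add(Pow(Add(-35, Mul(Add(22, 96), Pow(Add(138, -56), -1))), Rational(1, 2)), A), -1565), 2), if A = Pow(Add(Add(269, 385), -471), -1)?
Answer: Add(Rational(3362836371812, 1373049), Mul(Rational(-2291152, 7503), I, Pow(3526, Rational(1, 2)))) ≈ Add(2.4492e+6, Mul(-18133., I))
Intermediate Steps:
A = Rational(1, 183) (A = Pow(Add(654, -471), -1) = Pow(183, -1) = Rational(1, 183) ≈ 0.0054645)
Pow(Add(Add(Pow(Add(-35, Mul(Add(22, 96), Pow(Add(138, -56), -1))), Rational(1, 2)), A), -1565), 2) = Pow(Add(Add(Pow(Add(-35, Mul(Add(22, 96), Pow(Add(138, -56), -1))), Rational(1, 2)), Rational(1, 183)), -1565), 2) = Pow(Add(Add(Pow(Add(-35, Mul(118, Pow(82, -1))), Rational(1, 2)), Rational(1, 183)), -1565), 2) = Pow(Add(Add(Pow(Add(-35, Mul(118, Rational(1, 82))), Rational(1, 2)), Rational(1, 183)), -1565), 2) = Pow(Add(Add(Pow(Add(-35, Rational(59, 41)), Rational(1, 2)), Rational(1, 183)), -1565), 2) = Pow(Add(Add(Pow(Rational(-1376, 41), Rational(1, 2)), Rational(1, 183)), -1565), 2) = Pow(Add(Add(Mul(Rational(4, 41), I, Pow(3526, Rational(1, 2))), Rational(1, 183)), -1565), 2) = Pow(Add(Add(Rational(1, 183), Mul(Rational(4, 41), I, Pow(3526, Rational(1, 2)))), -1565), 2) = Pow(Add(Rational(-286394, 183), Mul(Rational(4, 41), I, Pow(3526, Rational(1, 2)))), 2)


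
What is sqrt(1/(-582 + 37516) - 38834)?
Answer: I*sqrt(52974249867970)/36934 ≈ 197.06*I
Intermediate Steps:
sqrt(1/(-582 + 37516) - 38834) = sqrt(1/36934 - 38834) = sqrt(-1434294955/36934) = I*sqrt(52974249867970)/36934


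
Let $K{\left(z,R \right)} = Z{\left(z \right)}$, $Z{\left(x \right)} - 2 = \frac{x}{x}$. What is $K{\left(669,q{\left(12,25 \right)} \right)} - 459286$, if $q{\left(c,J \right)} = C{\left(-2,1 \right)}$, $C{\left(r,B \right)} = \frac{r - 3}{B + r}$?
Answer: $-459283$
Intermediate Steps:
$C{\left(r,B \right)} = \frac{-3 + r}{B + r}$
$q{\left(c,J \right)} = 5$ ($q{\left(c,J \right)} = \frac{-3 - 2}{1 - 2} = \frac{1}{-1} \left(-5\right) = \left(-1\right) \left(-5\right) = 5$)
$Z{\left(x \right)} = 3$ ($Z{\left(x \right)} = 2 + \frac{x}{x} = 2 + 1 = 3$)
$K{\left(z,R \right)} = 3$
$K{\left(669,q{\left(12,25 \right)} \right)} - 459286 = 3 - 459286 = -459283$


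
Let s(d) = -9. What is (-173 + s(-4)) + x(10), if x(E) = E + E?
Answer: -162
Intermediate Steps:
x(E) = 2*E
(-173 + s(-4)) + x(10) = (-173 - 9) + 2*10 = -182 + 20 = -162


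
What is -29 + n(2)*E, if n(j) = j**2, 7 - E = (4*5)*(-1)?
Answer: 79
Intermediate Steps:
E = 27 (E = 7 - 4*5*(-1) = 7 - 20*(-1) = 7 - 1*(-20) = 7 + 20 = 27)
-29 + n(2)*E = -29 + 2**2*27 = -29 + 4*27 = -29 + 108 = 79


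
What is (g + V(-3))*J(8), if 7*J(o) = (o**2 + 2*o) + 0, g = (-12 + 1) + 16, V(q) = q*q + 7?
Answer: 240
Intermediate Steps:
V(q) = 7 + q**2 (V(q) = q**2 + 7 = 7 + q**2)
g = 5 (g = -11 + 16 = 5)
J(o) = o**2/7 + 2*o/7 (J(o) = ((o**2 + 2*o) + 0)/7 = (o**2 + 2*o)/7 = o**2/7 + 2*o/7)
(g + V(-3))*J(8) = (5 + (7 + (-3)**2))*((1/7)*8*(2 + 8)) = (5 + (7 + 9))*((1/7)*8*10) = (5 + 16)*(80/7) = 21*(80/7) = 240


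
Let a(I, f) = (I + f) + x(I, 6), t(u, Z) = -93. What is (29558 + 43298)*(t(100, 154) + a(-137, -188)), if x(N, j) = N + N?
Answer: -50416352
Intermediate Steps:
x(N, j) = 2*N
a(I, f) = f + 3*I (a(I, f) = (I + f) + 2*I = f + 3*I)
(29558 + 43298)*(t(100, 154) + a(-137, -188)) = (29558 + 43298)*(-93 + (-188 + 3*(-137))) = 72856*(-93 + (-188 - 411)) = 72856*(-93 - 599) = 72856*(-692) = -50416352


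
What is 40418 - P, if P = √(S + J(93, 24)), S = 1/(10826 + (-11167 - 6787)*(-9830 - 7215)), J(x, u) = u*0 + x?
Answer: 40418 - √241951114734593489/51006126 ≈ 40408.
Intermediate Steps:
J(x, u) = x (J(x, u) = 0 + x = x)
S = 1/306036756 (S = 1/(10826 - 17954*(-17045)) = 1/(10826 + 306025930) = 1/306036756 ≈ 3.2676e-9)
P = √241951114734593489/51006126 (P = √(1/306036756 + 93) = √(28461418309/306036756) = √241951114734593489/51006126 ≈ 9.6436)
40418 - P = 40418 - √241951114734593489/51006126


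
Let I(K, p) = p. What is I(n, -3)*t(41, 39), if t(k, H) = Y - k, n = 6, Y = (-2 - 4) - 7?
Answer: 162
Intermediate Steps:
Y = -13 (Y = -6 - 7 = -13)
t(k, H) = -13 - k
I(n, -3)*t(41, 39) = -3*(-13 - 1*41) = -3*(-13 - 41) = -3*(-54) = 162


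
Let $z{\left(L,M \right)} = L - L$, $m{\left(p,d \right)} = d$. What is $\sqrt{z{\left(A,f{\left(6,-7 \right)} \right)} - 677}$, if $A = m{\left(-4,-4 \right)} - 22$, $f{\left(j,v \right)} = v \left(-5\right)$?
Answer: $i \sqrt{677} \approx 26.019 i$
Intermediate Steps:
$f{\left(j,v \right)} = - 5 v$
$A = -26$ ($A = -4 - 22 = -26$)
$z{\left(L,M \right)} = 0$
$\sqrt{z{\left(A,f{\left(6,-7 \right)} \right)} - 677} = \sqrt{0 - 677} = \sqrt{-677} = i \sqrt{677}$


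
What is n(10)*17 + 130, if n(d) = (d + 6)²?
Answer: 4482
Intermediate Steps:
n(d) = (6 + d)²
n(10)*17 + 130 = (6 + 10)²*17 + 130 = 16²*17 + 130 = 256*17 + 130 = 4352 + 130 = 4482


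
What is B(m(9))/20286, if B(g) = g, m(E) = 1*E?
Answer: 1/2254 ≈ 0.00044366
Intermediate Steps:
m(E) = E
B(m(9))/20286 = 9/20286 = 9*(1/20286) = 1/2254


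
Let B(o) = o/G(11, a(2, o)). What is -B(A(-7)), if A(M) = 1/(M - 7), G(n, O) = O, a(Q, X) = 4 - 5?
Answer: -1/14 ≈ -0.071429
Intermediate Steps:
a(Q, X) = -1
A(M) = 1/(-7 + M)
B(o) = -o (B(o) = o/(-1) = o*(-1) = -o)
-B(A(-7)) = -(-1)/(-7 - 7) = -(-1)/(-14) = -(-1)*(-1)/14 = -1*1/14 = -1/14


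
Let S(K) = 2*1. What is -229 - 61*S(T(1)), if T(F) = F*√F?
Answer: -351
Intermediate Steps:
T(F) = F^(3/2)
S(K) = 2
-229 - 61*S(T(1)) = -229 - 61*2 = -229 - 122 = -351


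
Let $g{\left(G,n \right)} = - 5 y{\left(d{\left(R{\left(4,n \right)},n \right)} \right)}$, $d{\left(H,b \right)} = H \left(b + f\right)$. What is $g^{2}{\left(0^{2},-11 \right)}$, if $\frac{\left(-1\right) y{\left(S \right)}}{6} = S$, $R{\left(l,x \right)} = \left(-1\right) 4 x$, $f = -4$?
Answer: $392040000$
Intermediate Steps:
$R{\left(l,x \right)} = - 4 x$
$d{\left(H,b \right)} = H \left(-4 + b\right)$ ($d{\left(H,b \right)} = H \left(b - 4\right) = H \left(-4 + b\right)$)
$y{\left(S \right)} = - 6 S$
$g{\left(G,n \right)} = - 120 n \left(-4 + n\right)$ ($g{\left(G,n \right)} = - 5 \left(- 6 - 4 n \left(-4 + n\right)\right) = - 5 \left(- 6 \left(- 4 n \left(-4 + n\right)\right)\right) = - 5 \cdot 24 n \left(-4 + n\right) = - 120 n \left(-4 + n\right)$)
$g^{2}{\left(0^{2},-11 \right)} = \left(120 \left(-11\right) \left(4 - -11\right)\right)^{2} = \left(120 \left(-11\right) \left(4 + 11\right)\right)^{2} = \left(120 \left(-11\right) 15\right)^{2} = \left(-19800\right)^{2} = 392040000$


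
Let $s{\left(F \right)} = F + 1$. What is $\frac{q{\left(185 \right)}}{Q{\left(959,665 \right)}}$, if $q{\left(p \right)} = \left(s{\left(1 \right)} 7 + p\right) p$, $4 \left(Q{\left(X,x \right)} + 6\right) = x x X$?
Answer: $\frac{147260}{424093751} \approx 0.00034723$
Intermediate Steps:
$s{\left(F \right)} = 1 + F$
$Q{\left(X,x \right)} = -6 + \frac{X x^{2}}{4}$ ($Q{\left(X,x \right)} = -6 + \frac{x x X}{4} = -6 + \frac{x^{2} X}{4} = -6 + \frac{X x^{2}}{4}$)
$q{\left(p \right)} = p \left(14 + p\right)$ ($q{\left(p \right)} = \left(\left(1 + 1\right) 7 + p\right) p = \left(2 \cdot 7 + p\right) p = \left(14 + p\right) p = p \left(14 + p\right)$)
$\frac{q{\left(185 \right)}}{Q{\left(959,665 \right)}} = \frac{185 \left(14 + 185\right)}{-6 + \frac{1}{4} \cdot 959 \cdot 665^{2}} = \frac{185 \cdot 199}{-6 + \frac{1}{4} \cdot 959 \cdot 442225} = \frac{36815}{-6 + \frac{424093775}{4}} = \frac{36815}{\frac{424093751}{4}} = 36815 \cdot \frac{4}{424093751} = \frac{147260}{424093751}$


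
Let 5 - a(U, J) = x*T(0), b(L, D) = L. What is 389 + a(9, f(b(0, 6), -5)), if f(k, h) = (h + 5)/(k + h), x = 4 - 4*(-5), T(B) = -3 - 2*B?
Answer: 466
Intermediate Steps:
x = 24 (x = 4 + 20 = 24)
f(k, h) = (5 + h)/(h + k)
a(U, J) = 77 (a(U, J) = 5 - 24*(-3 - 2*0) = 5 - 24*(-3 + 0) = 5 - 24*(-3) = 5 - 1*(-72) = 5 + 72 = 77)
389 + a(9, f(b(0, 6), -5)) = 389 + 77 = 466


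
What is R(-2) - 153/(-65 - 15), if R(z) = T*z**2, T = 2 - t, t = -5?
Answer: 2393/80 ≈ 29.913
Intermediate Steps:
T = 7 (T = 2 - 1*(-5) = 2 + 5 = 7)
R(z) = 7*z**2
R(-2) - 153/(-65 - 15) = 7*(-2)**2 - 153/(-65 - 15) = 7*4 - 153/(-80) = 28 - 153*(-1/80) = 28 + 153/80 = 2393/80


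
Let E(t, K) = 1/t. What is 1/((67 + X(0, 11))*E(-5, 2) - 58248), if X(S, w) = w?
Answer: -5/291318 ≈ -1.7163e-5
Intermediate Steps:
1/((67 + X(0, 11))*E(-5, 2) - 58248) = 1/((67 + 11)/(-5) - 58248) = 1/(78*(-1/5) - 58248) = 1/(-78/5 - 58248) = 1/(-291318/5) = -5/291318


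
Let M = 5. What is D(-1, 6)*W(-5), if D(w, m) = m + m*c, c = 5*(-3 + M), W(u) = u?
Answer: -330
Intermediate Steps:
c = 10 (c = 5*(-3 + 5) = 5*2 = 10)
D(w, m) = 11*m (D(w, m) = m + m*10 = m + 10*m = 11*m)
D(-1, 6)*W(-5) = (11*6)*(-5) = 66*(-5) = -330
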